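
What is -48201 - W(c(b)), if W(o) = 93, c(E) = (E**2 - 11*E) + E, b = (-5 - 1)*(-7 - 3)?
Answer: -48294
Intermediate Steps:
b = 60 (b = -6*(-10) = 60)
c(E) = E**2 - 10*E
-48201 - W(c(b)) = -48201 - 1*93 = -48201 - 93 = -48294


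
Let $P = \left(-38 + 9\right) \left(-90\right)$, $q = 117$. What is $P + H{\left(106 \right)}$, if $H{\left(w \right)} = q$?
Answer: $2727$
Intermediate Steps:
$H{\left(w \right)} = 117$
$P = 2610$ ($P = \left(-29\right) \left(-90\right) = 2610$)
$P + H{\left(106 \right)} = 2610 + 117 = 2727$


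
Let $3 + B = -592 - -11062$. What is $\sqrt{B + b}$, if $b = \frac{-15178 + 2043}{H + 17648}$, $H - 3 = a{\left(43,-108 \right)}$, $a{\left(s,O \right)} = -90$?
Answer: $\frac{2 \sqrt{806918519743}}{17561} \approx 102.3$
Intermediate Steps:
$H = -87$ ($H = 3 - 90 = -87$)
$B = 10467$ ($B = -3 - -10470 = -3 + \left(-592 + 11062\right) = -3 + 10470 = 10467$)
$b = - \frac{13135}{17561}$ ($b = \frac{-15178 + 2043}{-87 + 17648} = - \frac{13135}{17561} \approx -0.74796$)
$\sqrt{B + b} = \sqrt{10467 - \frac{13135}{17561}} = \sqrt{\frac{183797852}{17561}} = \frac{2 \sqrt{806918519743}}{17561}$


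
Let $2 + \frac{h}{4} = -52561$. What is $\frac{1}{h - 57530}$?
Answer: $- \frac{1}{267782} \approx -3.7344 \cdot 10^{-6}$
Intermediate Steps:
$h = -210252$ ($h = -8 + 4 \left(-52561\right) = -8 - 210244 = -210252$)
$\frac{1}{h - 57530} = \frac{1}{-210252 - 57530} = \frac{1}{-267782} = - \frac{1}{267782}$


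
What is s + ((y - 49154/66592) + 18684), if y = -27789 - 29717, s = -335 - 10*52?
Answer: -1321109969/33296 ≈ -39678.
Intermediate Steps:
s = -855 (s = -335 - 520 = -855)
y = -57506
s + ((y - 49154/66592) + 18684) = -855 + ((-57506 - 49154/66592) + 18684) = -855 + ((-57506 - 49154*1/66592) + 18684) = -855 + ((-57506 - 24577/33296) + 18684) = -855 + (-1914744353/33296 + 18684) = -855 - 1292641889/33296 = -1321109969/33296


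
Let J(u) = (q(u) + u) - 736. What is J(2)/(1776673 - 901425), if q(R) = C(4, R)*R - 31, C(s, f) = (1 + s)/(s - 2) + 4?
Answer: -47/54703 ≈ -0.00085919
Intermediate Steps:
C(s, f) = 4 + (1 + s)/(-2 + s) (C(s, f) = (1 + s)/(-2 + s) + 4 = 4 + (1 + s)/(-2 + s))
q(R) = -31 + 13*R/2 (q(R) = ((-7 + 5*4)/(-2 + 4))*R - 31 = ((-7 + 20)/2)*R - 31 = ((½)*13)*R - 31 = 13*R/2 - 31 = -31 + 13*R/2)
J(u) = -767 + 15*u/2 (J(u) = ((-31 + 13*u/2) + u) - 736 = (-31 + 15*u/2) - 736 = -767 + 15*u/2)
J(2)/(1776673 - 901425) = (-767 + (15/2)*2)/(1776673 - 901425) = (-767 + 15)/875248 = -752*1/875248 = -47/54703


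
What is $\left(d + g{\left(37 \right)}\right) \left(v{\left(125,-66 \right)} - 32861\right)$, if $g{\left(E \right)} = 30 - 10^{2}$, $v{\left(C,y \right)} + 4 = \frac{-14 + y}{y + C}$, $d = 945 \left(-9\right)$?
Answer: $\frac{16627911125}{59} \approx 2.8183 \cdot 10^{8}$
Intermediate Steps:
$d = -8505$
$v{\left(C,y \right)} = -4 + \frac{-14 + y}{C + y}$ ($v{\left(C,y \right)} = -4 + \frac{-14 + y}{y + C} = -4 + \frac{-14 + y}{C + y}$)
$g{\left(E \right)} = -70$ ($g{\left(E \right)} = 30 - 100 = -70$)
$\left(d + g{\left(37 \right)}\right) \left(v{\left(125,-66 \right)} - 32861\right) = \left(-8505 - 70\right) \left(\frac{-14 - 500 - -198}{125 - 66} - 32861\right) = - 8575 \left(\frac{-14 - 500 + 198}{59} - 32861\right) = - 8575 \left(\frac{1}{59} \left(-316\right) - 32861\right) = - 8575 \left(- \frac{316}{59} - 32861\right) = \left(-8575\right) \left(- \frac{1939115}{59}\right) = \frac{16627911125}{59}$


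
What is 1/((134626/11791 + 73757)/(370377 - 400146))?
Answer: -117002093/289934471 ≈ -0.40355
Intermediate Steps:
1/((134626/11791 + 73757)/(370377 - 400146)) = 1/((134626*(1/11791) + 73757)/(-29769)) = 1/((134626/11791 + 73757)*(-1/29769)) = 1/((869803413/11791)*(-1/29769)) = 1/(-289934471/117002093) = -117002093/289934471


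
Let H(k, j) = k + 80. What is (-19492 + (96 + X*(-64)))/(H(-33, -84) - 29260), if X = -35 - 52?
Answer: 13828/29213 ≈ 0.47335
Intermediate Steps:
H(k, j) = 80 + k
X = -87
(-19492 + (96 + X*(-64)))/(H(-33, -84) - 29260) = (-19492 + (96 - 87*(-64)))/((80 - 33) - 29260) = (-19492 + (96 + 5568))/(47 - 29260) = (-19492 + 5664)/(-29213) = -13828*(-1/29213) = 13828/29213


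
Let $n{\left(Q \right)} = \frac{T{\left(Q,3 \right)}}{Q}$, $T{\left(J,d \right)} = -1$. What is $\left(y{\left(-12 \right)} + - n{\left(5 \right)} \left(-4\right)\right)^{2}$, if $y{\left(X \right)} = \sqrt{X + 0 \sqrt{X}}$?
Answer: $- \frac{284}{25} - \frac{16 i \sqrt{3}}{5} \approx -11.36 - 5.5426 i$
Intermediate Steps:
$y{\left(X \right)} = \sqrt{X}$ ($y{\left(X \right)} = \sqrt{X + 0} = \sqrt{X}$)
$n{\left(Q \right)} = - \frac{1}{Q}$
$\left(y{\left(-12 \right)} + - n{\left(5 \right)} \left(-4\right)\right)^{2} = \left(\sqrt{-12} + - \frac{-1}{5} \left(-4\right)\right)^{2} = \left(2 i \sqrt{3} + - \frac{-1}{5} \left(-4\right)\right)^{2} = \left(2 i \sqrt{3} + \left(-1\right) \left(- \frac{1}{5}\right) \left(-4\right)\right)^{2} = \left(2 i \sqrt{3} + \frac{1}{5} \left(-4\right)\right)^{2} = \left(2 i \sqrt{3} - \frac{4}{5}\right)^{2} = \left(- \frac{4}{5} + 2 i \sqrt{3}\right)^{2}$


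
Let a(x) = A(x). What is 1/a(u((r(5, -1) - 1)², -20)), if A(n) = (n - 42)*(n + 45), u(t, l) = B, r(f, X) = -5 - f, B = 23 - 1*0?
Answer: -1/1292 ≈ -0.00077399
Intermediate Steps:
B = 23 (B = 23 + 0 = 23)
u(t, l) = 23
A(n) = (-42 + n)*(45 + n)
a(x) = -1890 + x² + 3*x
1/a(u((r(5, -1) - 1)², -20)) = 1/(-1890 + 23² + 3*23) = 1/(-1890 + 529 + 69) = 1/(-1292) = -1/1292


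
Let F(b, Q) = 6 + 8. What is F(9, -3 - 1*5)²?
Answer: 196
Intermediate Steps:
F(b, Q) = 14
F(9, -3 - 1*5)² = 14² = 196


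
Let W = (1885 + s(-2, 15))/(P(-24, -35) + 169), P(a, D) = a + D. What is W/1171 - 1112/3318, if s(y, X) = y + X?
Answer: -34234789/106847895 ≈ -0.32041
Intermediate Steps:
P(a, D) = D + a
s(y, X) = X + y
W = 949/55 (W = (1885 + (15 - 2))/((-35 - 24) + 169) = (1885 + 13)/(-59 + 169) = 1898/110 = 1898*(1/110) = 949/55 ≈ 17.255)
W/1171 - 1112/3318 = (949/55)/1171 - 1112/3318 = (949/55)*(1/1171) - 1112*1/3318 = 949/64405 - 556/1659 = -34234789/106847895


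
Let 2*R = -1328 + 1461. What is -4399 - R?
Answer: -8931/2 ≈ -4465.5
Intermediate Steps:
R = 133/2 (R = (-1328 + 1461)/2 = (½)*133 = 133/2 ≈ 66.500)
-4399 - R = -4399 - 1*133/2 = -4399 - 133/2 = -8931/2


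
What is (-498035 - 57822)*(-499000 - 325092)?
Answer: 458077306844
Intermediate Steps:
(-498035 - 57822)*(-499000 - 325092) = -555857*(-824092) = 458077306844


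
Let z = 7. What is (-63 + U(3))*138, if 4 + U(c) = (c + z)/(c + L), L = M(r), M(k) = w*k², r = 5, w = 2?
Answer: -488658/53 ≈ -9220.0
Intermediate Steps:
M(k) = 2*k²
L = 50 (L = 2*5² = 2*25 = 50)
U(c) = -4 + (7 + c)/(50 + c) (U(c) = -4 + (c + 7)/(c + 50) = -4 + (7 + c)/(50 + c))
(-63 + U(3))*138 = (-63 + (-193 - 3*3)/(50 + 3))*138 = (-63 + (-193 - 9)/53)*138 = (-63 + (1/53)*(-202))*138 = (-63 - 202/53)*138 = -3541/53*138 = -488658/53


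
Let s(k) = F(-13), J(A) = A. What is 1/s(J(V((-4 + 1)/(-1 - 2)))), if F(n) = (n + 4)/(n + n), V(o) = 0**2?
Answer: 26/9 ≈ 2.8889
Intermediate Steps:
V(o) = 0
F(n) = (4 + n)/(2*n) (F(n) = (4 + n)/((2*n)) = (4 + n)*(1/(2*n)) = (4 + n)/(2*n))
s(k) = 9/26 (s(k) = (1/2)*(4 - 13)/(-13) = (1/2)*(-1/13)*(-9) = 9/26)
1/s(J(V((-4 + 1)/(-1 - 2)))) = 1/(9/26) = 26/9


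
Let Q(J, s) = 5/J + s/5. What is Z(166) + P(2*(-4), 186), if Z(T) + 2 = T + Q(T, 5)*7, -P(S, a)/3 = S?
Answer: 32405/166 ≈ 195.21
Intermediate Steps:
P(S, a) = -3*S
Q(J, s) = 5/J + s/5 (Q(J, s) = 5/J + s*(⅕) = 5/J + s/5)
Z(T) = 5 + T + 35/T (Z(T) = -2 + (T + (5/T + (⅕)*5)*7) = -2 + (T + (5/T + 1)*7) = -2 + (T + (1 + 5/T)*7) = -2 + (T + (7 + 35/T)) = -2 + (7 + T + 35/T) = 5 + T + 35/T)
Z(166) + P(2*(-4), 186) = (5 + 166 + 35/166) - 6*(-4) = (5 + 166 + 35*(1/166)) - 3*(-8) = (5 + 166 + 35/166) + 24 = 28421/166 + 24 = 32405/166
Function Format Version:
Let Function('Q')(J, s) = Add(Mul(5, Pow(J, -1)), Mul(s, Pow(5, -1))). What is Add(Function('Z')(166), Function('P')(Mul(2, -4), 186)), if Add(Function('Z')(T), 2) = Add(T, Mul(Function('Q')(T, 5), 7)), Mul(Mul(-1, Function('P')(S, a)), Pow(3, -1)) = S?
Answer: Rational(32405, 166) ≈ 195.21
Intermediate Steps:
Function('P')(S, a) = Mul(-3, S)
Function('Q')(J, s) = Add(Mul(5, Pow(J, -1)), Mul(Rational(1, 5), s)) (Function('Q')(J, s) = Add(Mul(5, Pow(J, -1)), Mul(s, Rational(1, 5))) = Add(Mul(5, Pow(J, -1)), Mul(Rational(1, 5), s)))
Function('Z')(T) = Add(5, T, Mul(35, Pow(T, -1))) (Function('Z')(T) = Add(-2, Add(T, Mul(Add(Mul(5, Pow(T, -1)), Mul(Rational(1, 5), 5)), 7))) = Add(-2, Add(T, Mul(Add(Mul(5, Pow(T, -1)), 1), 7))) = Add(-2, Add(T, Mul(Add(1, Mul(5, Pow(T, -1))), 7))) = Add(-2, Add(T, Add(7, Mul(35, Pow(T, -1))))) = Add(-2, Add(7, T, Mul(35, Pow(T, -1)))) = Add(5, T, Mul(35, Pow(T, -1))))
Add(Function('Z')(166), Function('P')(Mul(2, -4), 186)) = Add(Add(5, 166, Mul(35, Pow(166, -1))), Mul(-3, Mul(2, -4))) = Add(Add(5, 166, Mul(35, Rational(1, 166))), Mul(-3, -8)) = Add(Add(5, 166, Rational(35, 166)), 24) = Add(Rational(28421, 166), 24) = Rational(32405, 166)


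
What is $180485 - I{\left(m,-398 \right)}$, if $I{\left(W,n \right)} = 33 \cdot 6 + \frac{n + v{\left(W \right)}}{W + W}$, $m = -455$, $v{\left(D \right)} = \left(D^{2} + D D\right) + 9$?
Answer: $\frac{164474831}{910} \approx 1.8074 \cdot 10^{5}$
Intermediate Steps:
$v{\left(D \right)} = 9 + 2 D^{2}$ ($v{\left(D \right)} = \left(D^{2} + D^{2}\right) + 9 = 2 D^{2} + 9 = 9 + 2 D^{2}$)
$I{\left(W,n \right)} = 198 + \frac{9 + n + 2 W^{2}}{2 W}$ ($I{\left(W,n \right)} = 33 \cdot 6 + \frac{n + \left(9 + 2 W^{2}\right)}{W + W} = 198 + \frac{9 + n + 2 W^{2}}{2 W}$)
$180485 - I{\left(m,-398 \right)} = 180485 - \left(198 - 455 + \frac{9}{2 \left(-455\right)} + \frac{1}{2} \left(-398\right) \frac{1}{-455}\right) = 180485 - \left(198 - 455 + \frac{9}{2} \left(- \frac{1}{455}\right) + \frac{1}{2} \left(-398\right) \left(- \frac{1}{455}\right)\right) = 180485 - \left(198 - 455 - \frac{9}{910} + \frac{199}{455}\right) = 180485 - - \frac{233481}{910} = 180485 + \frac{233481}{910} = \frac{164474831}{910}$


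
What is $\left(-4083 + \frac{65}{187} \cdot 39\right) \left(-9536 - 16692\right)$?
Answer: $\frac{19959140808}{187} \approx 1.0673 \cdot 10^{8}$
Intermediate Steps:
$\left(-4083 + \frac{65}{187} \cdot 39\right) \left(-9536 - 16692\right) = \left(-4083 + 65 \cdot \frac{1}{187} \cdot 39\right) \left(-26228\right) = \left(-4083 + \frac{65}{187} \cdot 39\right) \left(-26228\right) = \left(-4083 + \frac{2535}{187}\right) \left(-26228\right) = \left(- \frac{760986}{187}\right) \left(-26228\right) = \frac{19959140808}{187}$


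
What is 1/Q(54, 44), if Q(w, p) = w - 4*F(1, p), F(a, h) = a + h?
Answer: -1/126 ≈ -0.0079365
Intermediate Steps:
Q(w, p) = -4 + w - 4*p (Q(w, p) = w - 4*(1 + p) = w + (-4 - 4*p) = -4 + w - 4*p)
1/Q(54, 44) = 1/(-4 + 54 - 4*44) = 1/(-4 + 54 - 176) = 1/(-126) = -1/126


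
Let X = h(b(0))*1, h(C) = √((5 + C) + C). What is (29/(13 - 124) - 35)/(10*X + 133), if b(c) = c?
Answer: -520562/1907979 + 39140*√5/1907979 ≈ -0.22696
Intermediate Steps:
h(C) = √(5 + 2*C)
X = √5 (X = √(5 + 2*0)*1 = √(5 + 0)*1 = √5*1 = √5 ≈ 2.2361)
(29/(13 - 124) - 35)/(10*X + 133) = (29/(13 - 124) - 35)/(10*√5 + 133) = (29/(-111) - 35)/(133 + 10*√5) = (-1/111*29 - 35)/(133 + 10*√5) = (-29/111 - 35)/(133 + 10*√5) = -3914/(111*(133 + 10*√5))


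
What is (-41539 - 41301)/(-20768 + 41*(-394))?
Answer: 41420/18461 ≈ 2.2436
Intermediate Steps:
(-41539 - 41301)/(-20768 + 41*(-394)) = -82840/(-20768 - 16154) = -82840/(-36922) = -82840*(-1/36922) = 41420/18461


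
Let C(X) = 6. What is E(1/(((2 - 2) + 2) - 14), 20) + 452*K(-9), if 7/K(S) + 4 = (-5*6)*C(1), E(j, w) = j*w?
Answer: -2603/138 ≈ -18.862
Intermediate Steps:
K(S) = -7/184 (K(S) = 7/(-4 - 5*6*6) = 7/(-4 - 30*6) = 7/(-4 - 180) = 7/(-184) = 7*(-1/184) = -7/184)
E(1/(((2 - 2) + 2) - 14), 20) + 452*K(-9) = 20/(((2 - 2) + 2) - 14) + 452*(-7/184) = 20/((0 + 2) - 14) - 791/46 = 20/(2 - 14) - 791/46 = 20/(-12) - 791/46 = -1/12*20 - 791/46 = -5/3 - 791/46 = -2603/138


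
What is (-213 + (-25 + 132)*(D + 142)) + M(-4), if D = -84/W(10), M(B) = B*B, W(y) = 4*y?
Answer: 147723/10 ≈ 14772.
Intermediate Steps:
M(B) = B**2
D = -21/10 (D = -84/(4*10) = -84/40 = -84*1/40 = -21/10 ≈ -2.1000)
(-213 + (-25 + 132)*(D + 142)) + M(-4) = (-213 + (-25 + 132)*(-21/10 + 142)) + (-4)**2 = (-213 + 107*(1399/10)) + 16 = (-213 + 149693/10) + 16 = 147563/10 + 16 = 147723/10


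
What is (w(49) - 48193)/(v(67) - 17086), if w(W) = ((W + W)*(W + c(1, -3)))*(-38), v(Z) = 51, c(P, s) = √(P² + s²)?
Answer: 230669/17035 + 3724*√10/17035 ≈ 14.232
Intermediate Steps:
w(W) = -76*W*(W + √10) (w(W) = ((W + W)*(W + √(1² + (-3)²)))*(-38) = ((2*W)*(W + √(1 + 9)))*(-38) = ((2*W)*(W + √10))*(-38) = (2*W*(W + √10))*(-38) = -76*W*(W + √10))
(w(49) - 48193)/(v(67) - 17086) = (-76*49*(49 + √10) - 48193)/(51 - 17086) = ((-182476 - 3724*√10) - 48193)/(-17035) = (-230669 - 3724*√10)*(-1/17035) = 230669/17035 + 3724*√10/17035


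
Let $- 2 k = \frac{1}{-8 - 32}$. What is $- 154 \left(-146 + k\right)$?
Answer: $\frac{899283}{40} \approx 22482.0$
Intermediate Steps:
$k = \frac{1}{80}$ ($k = - \frac{1}{2 \left(-8 - 32\right)} = - \frac{1}{2 \left(-40\right)} = \left(- \frac{1}{2}\right) \left(- \frac{1}{40}\right) = \frac{1}{80} \approx 0.0125$)
$- 154 \left(-146 + k\right) = - 154 \left(-146 + \frac{1}{80}\right) = \left(-154\right) \left(- \frac{11679}{80}\right) = \frac{899283}{40}$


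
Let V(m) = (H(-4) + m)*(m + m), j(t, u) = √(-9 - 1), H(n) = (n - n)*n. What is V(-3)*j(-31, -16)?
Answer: 18*I*√10 ≈ 56.921*I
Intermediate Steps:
H(n) = 0 (H(n) = 0*n = 0)
j(t, u) = I*√10 (j(t, u) = √(-10) = I*√10)
V(m) = 2*m² (V(m) = (0 + m)*(m + m) = m*(2*m) = 2*m²)
V(-3)*j(-31, -16) = (2*(-3)²)*(I*√10) = (2*9)*(I*√10) = 18*(I*√10) = 18*I*√10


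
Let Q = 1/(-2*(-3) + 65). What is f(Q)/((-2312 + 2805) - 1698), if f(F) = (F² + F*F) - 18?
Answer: 90736/6074405 ≈ 0.014937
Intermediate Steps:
Q = 1/71 (Q = 1/(6 + 65) = 1/71 ≈ 0.014085)
f(F) = -18 + 2*F² (f(F) = (F² + F²) - 18 = 2*F² - 18 = -18 + 2*F²)
f(Q)/((-2312 + 2805) - 1698) = (-18 + 2*(1/71)²)/((-2312 + 2805) - 1698) = (-18 + 2*(1/5041))/(493 - 1698) = (-18 + 2/5041)/(-1205) = -90736/5041*(-1/1205) = 90736/6074405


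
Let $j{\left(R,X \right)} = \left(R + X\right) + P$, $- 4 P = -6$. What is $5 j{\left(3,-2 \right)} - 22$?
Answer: $- \frac{19}{2} \approx -9.5$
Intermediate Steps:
$P = \frac{3}{2}$ ($P = \left(- \frac{1}{4}\right) \left(-6\right) = \frac{3}{2} \approx 1.5$)
$j{\left(R,X \right)} = \frac{3}{2} + R + X$ ($j{\left(R,X \right)} = \left(R + X\right) + \frac{3}{2} = \frac{3}{2} + R + X$)
$5 j{\left(3,-2 \right)} - 22 = 5 \left(\frac{3}{2} + 3 - 2\right) - 22 = 5 \cdot \frac{5}{2} - 22 = \frac{25}{2} - 22 = - \frac{19}{2}$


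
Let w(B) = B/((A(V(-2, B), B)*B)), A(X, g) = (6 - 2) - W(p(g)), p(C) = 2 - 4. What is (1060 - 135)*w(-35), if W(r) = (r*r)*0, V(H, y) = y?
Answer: 925/4 ≈ 231.25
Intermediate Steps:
p(C) = -2
W(r) = 0 (W(r) = r²*0 = 0)
A(X, g) = 4 (A(X, g) = (6 - 2) - 1*0 = 4 + 0 = 4)
w(B) = ¼ (w(B) = B/((4*B)) = B*(1/(4*B)) = ¼)
(1060 - 135)*w(-35) = (1060 - 135)*(¼) = 925*(¼) = 925/4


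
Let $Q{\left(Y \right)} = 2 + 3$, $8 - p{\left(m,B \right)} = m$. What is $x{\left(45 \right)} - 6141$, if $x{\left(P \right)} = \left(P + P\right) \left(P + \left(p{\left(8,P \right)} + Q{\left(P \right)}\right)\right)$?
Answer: $-1641$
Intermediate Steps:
$p{\left(m,B \right)} = 8 - m$
$Q{\left(Y \right)} = 5$
$x{\left(P \right)} = 2 P \left(5 + P\right)$ ($x{\left(P \right)} = \left(P + P\right) \left(P + \left(\left(8 - 8\right) + 5\right)\right) = 2 P \left(P + \left(\left(8 - 8\right) + 5\right)\right) = 2 P \left(P + \left(0 + 5\right)\right) = 2 P \left(P + 5\right) = 2 P \left(5 + P\right)$)
$x{\left(45 \right)} - 6141 = 2 \cdot 45 \left(5 + 45\right) - 6141 = 2 \cdot 45 \cdot 50 - 6141 = 4500 - 6141 = -1641$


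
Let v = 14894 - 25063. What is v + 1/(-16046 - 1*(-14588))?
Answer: -14826403/1458 ≈ -10169.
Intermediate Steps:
v = -10169
v + 1/(-16046 - 1*(-14588)) = -10169 + 1/(-16046 - 1*(-14588)) = -10169 + 1/(-16046 + 14588) = -10169 + 1/(-1458) = -10169 - 1/1458 = -14826403/1458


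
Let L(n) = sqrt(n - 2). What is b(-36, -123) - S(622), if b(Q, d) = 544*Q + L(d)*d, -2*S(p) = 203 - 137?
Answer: -19551 - 615*I*sqrt(5) ≈ -19551.0 - 1375.2*I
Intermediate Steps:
S(p) = -33 (S(p) = -(203 - 137)/2 = -1/2*66 = -33)
L(n) = sqrt(-2 + n)
b(Q, d) = 544*Q + d*sqrt(-2 + d) (b(Q, d) = 544*Q + sqrt(-2 + d)*d = 544*Q + d*sqrt(-2 + d))
b(-36, -123) - S(622) = (544*(-36) - 123*sqrt(-2 - 123)) - 1*(-33) = (-19584 - 615*I*sqrt(5)) + 33 = -19551 - 615*I*sqrt(5)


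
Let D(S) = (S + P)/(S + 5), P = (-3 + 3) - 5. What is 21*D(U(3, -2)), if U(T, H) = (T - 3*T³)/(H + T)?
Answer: 1743/73 ≈ 23.877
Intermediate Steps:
P = -5 (P = 0 - 5 = -5)
U(T, H) = (T - 3*T³)/(H + T)
D(S) = (-5 + S)/(5 + S) (D(S) = (S - 5)/(S + 5) = (-5 + S)/(5 + S))
21*D(U(3, -2)) = 21*((-5 + (3 - 3*3³)/(-2 + 3))/(5 + (3 - 3*3³)/(-2 + 3))) = 21*((-5 + (3 - 3*27)/1)/(5 + (3 - 3*27)/1)) = 21*((-5 + 1*(3 - 81))/(5 + 1*(3 - 81))) = 21*((-5 + 1*(-78))/(5 + 1*(-78))) = 21*((-5 - 78)/(5 - 78)) = 21*(-83/(-73)) = 21*(-1/73*(-83)) = 21*(83/73) = 1743/73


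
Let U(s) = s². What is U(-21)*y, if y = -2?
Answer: -882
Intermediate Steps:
U(-21)*y = (-21)²*(-2) = 441*(-2) = -882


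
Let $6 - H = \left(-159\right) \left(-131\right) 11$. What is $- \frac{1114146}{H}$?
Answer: $\frac{123794}{25457} \approx 4.8629$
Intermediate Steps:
$H = -229113$ ($H = 6 - \left(-159\right) \left(-131\right) 11 = 6 - 20829 \cdot 11 = 6 - 229119 = -229113$)
$- \frac{1114146}{H} = - \frac{1114146}{-229113} = \left(-1114146\right) \left(- \frac{1}{229113}\right) = \frac{123794}{25457}$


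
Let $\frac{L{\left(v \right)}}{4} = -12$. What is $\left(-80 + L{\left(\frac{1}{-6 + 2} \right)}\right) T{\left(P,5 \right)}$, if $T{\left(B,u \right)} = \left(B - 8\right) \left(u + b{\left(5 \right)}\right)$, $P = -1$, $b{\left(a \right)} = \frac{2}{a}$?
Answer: $\frac{31104}{5} \approx 6220.8$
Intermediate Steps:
$L{\left(v \right)} = -48$ ($L{\left(v \right)} = 4 \left(-12\right) = -48$)
$T{\left(B,u \right)} = \left(-8 + B\right) \left(\frac{2}{5} + u\right)$ ($T{\left(B,u \right)} = \left(B - 8\right) \left(u + \frac{2}{5}\right) = \left(-8 + B\right) \left(u + 2 \cdot \frac{1}{5}\right) = \left(-8 + B\right) \left(u + \frac{2}{5}\right) = \left(-8 + B\right) \left(\frac{2}{5} + u\right)$)
$\left(-80 + L{\left(\frac{1}{-6 + 2} \right)}\right) T{\left(P,5 \right)} = \left(-80 - 48\right) \left(- \frac{16}{5} - 40 + \frac{2}{5} \left(-1\right) - 5\right) = - 128 \left(- \frac{16}{5} - 40 - \frac{2}{5} - 5\right) = \left(-128\right) \left(- \frac{243}{5}\right) = \frac{31104}{5}$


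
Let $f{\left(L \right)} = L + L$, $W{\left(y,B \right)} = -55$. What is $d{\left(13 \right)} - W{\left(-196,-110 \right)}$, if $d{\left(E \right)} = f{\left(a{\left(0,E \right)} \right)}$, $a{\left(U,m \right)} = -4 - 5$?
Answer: $37$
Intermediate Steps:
$a{\left(U,m \right)} = -9$ ($a{\left(U,m \right)} = -4 - 5 = -9$)
$f{\left(L \right)} = 2 L$
$d{\left(E \right)} = -18$ ($d{\left(E \right)} = 2 \left(-9\right) = -18$)
$d{\left(13 \right)} - W{\left(-196,-110 \right)} = -18 - -55 = -18 + 55 = 37$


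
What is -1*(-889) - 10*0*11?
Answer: 889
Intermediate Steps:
-1*(-889) - 10*0*11 = 889 - 0*11 = 889 - 1*0 = 889 + 0 = 889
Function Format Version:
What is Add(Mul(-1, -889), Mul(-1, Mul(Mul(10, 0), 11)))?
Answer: 889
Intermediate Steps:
Add(Mul(-1, -889), Mul(-1, Mul(Mul(10, 0), 11))) = Add(889, Mul(-1, Mul(0, 11))) = Add(889, Mul(-1, 0)) = Add(889, 0) = 889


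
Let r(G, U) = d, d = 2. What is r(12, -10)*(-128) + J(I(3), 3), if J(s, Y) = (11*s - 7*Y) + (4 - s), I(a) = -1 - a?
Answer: -313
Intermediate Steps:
r(G, U) = 2
J(s, Y) = 4 - 7*Y + 10*s (J(s, Y) = (-7*Y + 11*s) + (4 - s) = 4 - 7*Y + 10*s)
r(12, -10)*(-128) + J(I(3), 3) = 2*(-128) + (4 - 7*3 + 10*(-1 - 1*3)) = -256 + (4 - 21 + 10*(-1 - 3)) = -256 + (4 - 21 + 10*(-4)) = -256 + (4 - 21 - 40) = -256 - 57 = -313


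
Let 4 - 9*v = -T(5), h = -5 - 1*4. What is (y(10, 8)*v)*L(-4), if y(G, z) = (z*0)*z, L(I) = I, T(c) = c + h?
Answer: 0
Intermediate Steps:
h = -9 (h = -5 - 4 = -9)
T(c) = -9 + c (T(c) = c - 9 = -9 + c)
y(G, z) = 0 (y(G, z) = 0*z = 0)
v = 0 (v = 4/9 - (-1)*(-9 + 5)/9 = 4/9 - (-1)*(-4)/9 = 4/9 - ⅑*4 = 4/9 - 4/9 = 0)
(y(10, 8)*v)*L(-4) = (0*0)*(-4) = 0*(-4) = 0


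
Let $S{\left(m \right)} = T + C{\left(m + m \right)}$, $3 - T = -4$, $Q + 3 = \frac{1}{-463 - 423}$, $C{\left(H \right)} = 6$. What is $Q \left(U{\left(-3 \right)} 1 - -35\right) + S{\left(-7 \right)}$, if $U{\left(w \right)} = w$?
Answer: $- \frac{36785}{443} \approx -83.036$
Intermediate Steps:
$Q = - \frac{2659}{886}$ ($Q = -3 + \frac{1}{-463 - 423} = -3 + \frac{1}{-886} = -3 - \frac{1}{886} = - \frac{2659}{886} \approx -3.0011$)
$T = 7$ ($T = 3 - -4 = 3 + 4 = 7$)
$S{\left(m \right)} = 13$ ($S{\left(m \right)} = 7 + 6 = 13$)
$Q \left(U{\left(-3 \right)} 1 - -35\right) + S{\left(-7 \right)} = - \frac{2659 \left(\left(-3\right) 1 - -35\right)}{886} + 13 = - \frac{2659 \left(-3 + 35\right)}{886} + 13 = \left(- \frac{2659}{886}\right) 32 + 13 = - \frac{42544}{443} + 13 = - \frac{36785}{443}$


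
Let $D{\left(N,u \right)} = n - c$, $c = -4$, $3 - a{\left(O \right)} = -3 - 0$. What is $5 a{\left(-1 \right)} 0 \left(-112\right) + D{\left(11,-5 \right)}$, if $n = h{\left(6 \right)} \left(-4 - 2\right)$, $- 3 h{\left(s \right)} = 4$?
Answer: $12$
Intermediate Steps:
$h{\left(s \right)} = - \frac{4}{3}$ ($h{\left(s \right)} = \left(- \frac{1}{3}\right) 4 = - \frac{4}{3}$)
$n = 8$ ($n = - \frac{4 \left(-4 - 2\right)}{3} = \left(- \frac{4}{3}\right) \left(-6\right) = 8$)
$a{\left(O \right)} = 6$ ($a{\left(O \right)} = 3 - \left(-3 - 0\right) = 3 - \left(-3 + 0\right) = 3 - -3 = 3 + 3 = 6$)
$D{\left(N,u \right)} = 12$ ($D{\left(N,u \right)} = 8 - -4 = 8 + 4 = 12$)
$5 a{\left(-1 \right)} 0 \left(-112\right) + D{\left(11,-5 \right)} = 5 \cdot 6 \cdot 0 \left(-112\right) + 12 = 30 \cdot 0 \left(-112\right) + 12 = 0 \left(-112\right) + 12 = 0 + 12 = 12$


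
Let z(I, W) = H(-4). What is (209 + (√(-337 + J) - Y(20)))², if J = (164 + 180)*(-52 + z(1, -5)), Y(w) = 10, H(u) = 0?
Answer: 21376 + 53730*I ≈ 21376.0 + 53730.0*I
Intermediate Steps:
z(I, W) = 0
J = -17888 (J = (164 + 180)*(-52 + 0) = 344*(-52) = -17888)
(209 + (√(-337 + J) - Y(20)))² = (209 + (√(-337 - 17888) - 1*10))² = (209 + (√(-18225) - 10))² = (209 + (135*I - 10))² = (209 + (-10 + 135*I))² = (199 + 135*I)²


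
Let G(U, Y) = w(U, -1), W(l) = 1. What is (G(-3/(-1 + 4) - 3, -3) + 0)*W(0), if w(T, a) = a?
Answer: -1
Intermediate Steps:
G(U, Y) = -1
(G(-3/(-1 + 4) - 3, -3) + 0)*W(0) = (-1 + 0)*1 = -1*1 = -1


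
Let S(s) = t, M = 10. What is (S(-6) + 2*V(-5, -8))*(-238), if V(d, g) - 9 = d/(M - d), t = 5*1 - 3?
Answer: -13804/3 ≈ -4601.3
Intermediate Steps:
t = 2 (t = 5 - 3 = 2)
S(s) = 2
V(d, g) = 9 + d/(10 - d)
(S(-6) + 2*V(-5, -8))*(-238) = (2 + 2*(2*(-45 + 4*(-5))/(-10 - 5)))*(-238) = (2 + 2*(2*(-45 - 20)/(-15)))*(-238) = (2 + 2*(2*(-1/15)*(-65)))*(-238) = (2 + 2*(26/3))*(-238) = (2 + 52/3)*(-238) = (58/3)*(-238) = -13804/3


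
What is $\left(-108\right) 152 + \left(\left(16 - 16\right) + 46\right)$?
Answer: $-16370$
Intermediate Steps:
$\left(-108\right) 152 + \left(\left(16 - 16\right) + 46\right) = -16416 + \left(0 + 46\right) = -16416 + 46 = -16370$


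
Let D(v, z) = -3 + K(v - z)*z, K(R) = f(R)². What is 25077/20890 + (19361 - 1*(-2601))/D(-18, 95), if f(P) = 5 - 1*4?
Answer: 57636658/240235 ≈ 239.92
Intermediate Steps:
f(P) = 1 (f(P) = 5 - 4 = 1)
K(R) = 1 (K(R) = 1² = 1)
D(v, z) = -3 + z (D(v, z) = -3 + 1*z = -3 + z)
25077/20890 + (19361 - 1*(-2601))/D(-18, 95) = 25077/20890 + (19361 - 1*(-2601))/(-3 + 95) = 25077*(1/20890) + (19361 + 2601)/92 = 25077/20890 + 21962*(1/92) = 25077/20890 + 10981/46 = 57636658/240235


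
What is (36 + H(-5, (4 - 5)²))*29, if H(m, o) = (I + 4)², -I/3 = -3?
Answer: 5945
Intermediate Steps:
I = 9 (I = -3*(-3) = 9)
H(m, o) = 169 (H(m, o) = (9 + 4)² = 13² = 169)
(36 + H(-5, (4 - 5)²))*29 = (36 + 169)*29 = 205*29 = 5945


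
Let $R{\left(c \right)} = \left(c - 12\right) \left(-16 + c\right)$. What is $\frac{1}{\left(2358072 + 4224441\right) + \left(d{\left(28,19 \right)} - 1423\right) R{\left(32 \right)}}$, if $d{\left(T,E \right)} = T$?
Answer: $\frac{1}{6136113} \approx 1.6297 \cdot 10^{-7}$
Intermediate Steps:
$R{\left(c \right)} = \left(-16 + c\right) \left(-12 + c\right)$ ($R{\left(c \right)} = \left(-12 + c\right) \left(-16 + c\right) = \left(-16 + c\right) \left(-12 + c\right)$)
$\frac{1}{\left(2358072 + 4224441\right) + \left(d{\left(28,19 \right)} - 1423\right) R{\left(32 \right)}} = \frac{1}{\left(2358072 + 4224441\right) + \left(28 - 1423\right) \left(192 + 32^{2} - 896\right)} = \frac{1}{6582513 - 1395 \left(192 + 1024 - 896\right)} = \frac{1}{6582513 - 446400} = \frac{1}{6136113}$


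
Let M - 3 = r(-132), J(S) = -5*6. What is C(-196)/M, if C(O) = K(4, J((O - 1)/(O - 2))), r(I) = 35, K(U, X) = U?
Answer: 2/19 ≈ 0.10526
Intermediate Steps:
J(S) = -30
M = 38 (M = 3 + 35 = 38)
C(O) = 4
C(-196)/M = 4/38 = 4*(1/38) = 2/19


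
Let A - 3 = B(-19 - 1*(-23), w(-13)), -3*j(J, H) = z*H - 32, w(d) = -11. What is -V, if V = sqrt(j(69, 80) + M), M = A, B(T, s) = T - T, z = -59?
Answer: -23*sqrt(3) ≈ -39.837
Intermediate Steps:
B(T, s) = 0
j(J, H) = 32/3 + 59*H/3 (j(J, H) = -(-59*H - 32)/3 = -(-32 - 59*H)/3 = 32/3 + 59*H/3)
A = 3 (A = 3 + 0 = 3)
M = 3
V = 23*sqrt(3) (V = sqrt((32/3 + (59/3)*80) + 3) = sqrt((32/3 + 4720/3) + 3) = sqrt(1584 + 3) = sqrt(1587) = 23*sqrt(3) ≈ 39.837)
-V = -23*sqrt(3)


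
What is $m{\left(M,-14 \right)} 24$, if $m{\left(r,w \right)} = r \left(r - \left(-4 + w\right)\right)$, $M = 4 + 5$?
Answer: $5832$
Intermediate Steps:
$M = 9$
$m{\left(r,w \right)} = r \left(4 + r - w\right)$ ($m{\left(r,w \right)} = r \left(r - \left(-4 + w\right)\right) = r \left(4 + r - w\right)$)
$m{\left(M,-14 \right)} 24 = 9 \left(4 + 9 - -14\right) 24 = 9 \left(4 + 9 + 14\right) 24 = 9 \cdot 27 \cdot 24 = 243 \cdot 24 = 5832$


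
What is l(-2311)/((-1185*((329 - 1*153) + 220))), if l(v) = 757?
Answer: -757/469260 ≈ -0.0016132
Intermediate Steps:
l(-2311)/((-1185*((329 - 1*153) + 220))) = 757/((-1185*((329 - 1*153) + 220))) = 757/((-1185*((329 - 153) + 220))) = 757/((-1185*(176 + 220))) = 757/((-1185*396)) = 757/(-469260) = 757*(-1/469260) = -757/469260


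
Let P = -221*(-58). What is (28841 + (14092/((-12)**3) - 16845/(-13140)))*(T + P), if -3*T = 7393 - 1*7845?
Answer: 17688866275325/47304 ≈ 3.7394e+8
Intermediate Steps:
P = 12818
T = 452/3 (T = -(7393 - 1*7845)/3 = -(7393 - 7845)/3 = -1/3*(-452) = 452/3 ≈ 150.67)
(28841 + (14092/((-12)**3) - 16845/(-13140)))*(T + P) = (28841 + (14092/((-12)**3) - 16845/(-13140)))*(452/3 + 12818) = (28841 + (14092/(-1728) - 16845*(-1/13140)))*(38906/3) = (28841 + (14092*(-1/1728) + 1123/876))*(38906/3) = (28841 + (-3523/432 + 1123/876))*(38906/3) = (28841 - 216751/31536)*(38906/3) = (909313025/31536)*(38906/3) = 17688866275325/47304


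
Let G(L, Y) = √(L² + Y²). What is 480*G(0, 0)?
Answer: 0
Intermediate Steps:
480*G(0, 0) = 480*√(0² + 0²) = 480*√(0 + 0) = 480*√0 = 480*0 = 0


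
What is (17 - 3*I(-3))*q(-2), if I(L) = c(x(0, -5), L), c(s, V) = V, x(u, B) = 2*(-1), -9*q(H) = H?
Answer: 52/9 ≈ 5.7778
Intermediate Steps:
q(H) = -H/9
x(u, B) = -2
I(L) = L
(17 - 3*I(-3))*q(-2) = (17 - 3*(-3))*(-⅑*(-2)) = (17 + 9)*(2/9) = 26*(2/9) = 52/9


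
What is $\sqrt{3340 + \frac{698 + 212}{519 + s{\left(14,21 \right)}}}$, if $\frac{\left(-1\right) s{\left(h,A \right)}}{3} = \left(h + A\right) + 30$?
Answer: $\frac{\sqrt{1083070}}{18} \approx 57.817$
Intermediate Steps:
$s{\left(h,A \right)} = -90 - 3 A - 3 h$ ($s{\left(h,A \right)} = - 3 \left(\left(h + A\right) + 30\right) = - 3 \left(\left(A + h\right) + 30\right) = - 3 \left(30 + A + h\right) = -90 - 3 A - 3 h$)
$\sqrt{3340 + \frac{698 + 212}{519 + s{\left(14,21 \right)}}} = \sqrt{3340 + \frac{698 + 212}{519 - 195}} = \sqrt{3340 + \frac{910}{519 - 195}} = \sqrt{3340 + \frac{910}{324}} = \sqrt{3340 + 910 \cdot \frac{1}{324}} = \sqrt{3340 + \frac{455}{162}} = \sqrt{\frac{541535}{162}} = \frac{\sqrt{1083070}}{18}$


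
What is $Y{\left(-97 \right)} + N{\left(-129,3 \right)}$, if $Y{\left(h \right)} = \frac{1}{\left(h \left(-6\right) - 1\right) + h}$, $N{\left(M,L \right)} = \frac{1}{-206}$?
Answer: $- \frac{139}{49852} \approx -0.0027883$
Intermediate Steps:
$N{\left(M,L \right)} = - \frac{1}{206}$
$Y{\left(h \right)} = \frac{1}{-1 - 5 h}$ ($Y{\left(h \right)} = \frac{1}{\left(- 6 h - 1\right) + h} = \frac{1}{\left(-1 - 6 h\right) + h} = \frac{1}{-1 - 5 h}$)
$Y{\left(-97 \right)} + N{\left(-129,3 \right)} = - \frac{1}{1 + 5 \left(-97\right)} - \frac{1}{206} = - \frac{1}{1 - 485} - \frac{1}{206} = - \frac{1}{-484} - \frac{1}{206} = \left(-1\right) \left(- \frac{1}{484}\right) - \frac{1}{206} = \frac{1}{484} - \frac{1}{206} = - \frac{139}{49852}$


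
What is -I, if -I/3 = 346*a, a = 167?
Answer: 173346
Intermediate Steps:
I = -173346 (I = -1038*167 = -3*57782 = -173346)
-I = -1*(-173346) = 173346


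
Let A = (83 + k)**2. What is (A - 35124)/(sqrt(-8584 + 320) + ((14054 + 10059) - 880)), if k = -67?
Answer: -810088244/539780553 + 69736*I*sqrt(2066)/539780553 ≈ -1.5008 + 0.0058723*I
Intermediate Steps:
A = 256 (A = (83 - 67)**2 = 16**2 = 256)
(A - 35124)/(sqrt(-8584 + 320) + ((14054 + 10059) - 880)) = (256 - 35124)/(sqrt(-8584 + 320) + ((14054 + 10059) - 880)) = -34868/(sqrt(-8264) + (24113 - 880)) = -34868/(2*I*sqrt(2066) + 23233) = -34868/(23233 + 2*I*sqrt(2066))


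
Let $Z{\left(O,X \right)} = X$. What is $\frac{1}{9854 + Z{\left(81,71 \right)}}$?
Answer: $\frac{1}{9925} \approx 0.00010076$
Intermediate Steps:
$\frac{1}{9854 + Z{\left(81,71 \right)}} = \frac{1}{9854 + 71} = \frac{1}{9925}$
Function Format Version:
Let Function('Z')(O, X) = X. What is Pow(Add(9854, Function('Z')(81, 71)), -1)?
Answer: Rational(1, 9925) ≈ 0.00010076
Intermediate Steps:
Pow(Add(9854, Function('Z')(81, 71)), -1) = Pow(Add(9854, 71), -1) = Pow(9925, -1) = Rational(1, 9925)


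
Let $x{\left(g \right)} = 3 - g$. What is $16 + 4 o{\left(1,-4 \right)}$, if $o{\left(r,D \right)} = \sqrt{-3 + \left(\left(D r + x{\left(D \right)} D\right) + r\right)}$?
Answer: $16 + 4 i \sqrt{34} \approx 16.0 + 23.324 i$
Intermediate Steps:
$o{\left(r,D \right)} = \sqrt{-3 + r + D r + D \left(3 - D\right)}$ ($o{\left(r,D \right)} = \sqrt{-3 + \left(\left(D r + \left(3 - D\right) D\right) + r\right)} = \sqrt{-3 + \left(\left(D r + D \left(3 - D\right)\right) + r\right)} = \sqrt{-3 + \left(r + D r + D \left(3 - D\right)\right)} = \sqrt{-3 + r + D r + D \left(3 - D\right)}$)
$16 + 4 o{\left(1,-4 \right)} = 16 + 4 \sqrt{-3 + 1 - 4 - - 4 \left(-3 - 4\right)} = 16 + 4 \sqrt{-3 + 1 - 4 - \left(-4\right) \left(-7\right)} = 16 + 4 \sqrt{-3 + 1 - 4 - 28} = 16 + 4 \sqrt{-34} = 16 + 4 i \sqrt{34}$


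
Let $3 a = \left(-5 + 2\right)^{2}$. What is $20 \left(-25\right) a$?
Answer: $-1500$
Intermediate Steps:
$a = 3$ ($a = \frac{\left(-5 + 2\right)^{2}}{3} = \frac{\left(-3\right)^{2}}{3} = \frac{1}{3} \cdot 9 = 3$)
$20 \left(-25\right) a = 20 \left(-25\right) 3 = \left(-500\right) 3 = -1500$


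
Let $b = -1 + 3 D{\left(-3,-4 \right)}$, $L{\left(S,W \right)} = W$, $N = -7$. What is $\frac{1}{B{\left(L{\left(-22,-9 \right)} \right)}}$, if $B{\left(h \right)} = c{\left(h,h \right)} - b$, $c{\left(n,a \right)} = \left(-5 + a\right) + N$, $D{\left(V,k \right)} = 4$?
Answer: $- \frac{1}{32} \approx -0.03125$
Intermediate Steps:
$c{\left(n,a \right)} = -12 + a$ ($c{\left(n,a \right)} = \left(-5 + a\right) - 7 = -12 + a$)
$b = 11$ ($b = -1 + 3 \cdot 4 = -1 + 12 = 11$)
$B{\left(h \right)} = -23 + h$ ($B{\left(h \right)} = \left(-12 + h\right) - 11 = -23 + h$)
$\frac{1}{B{\left(L{\left(-22,-9 \right)} \right)}} = \frac{1}{-23 - 9} = \frac{1}{-32} = - \frac{1}{32}$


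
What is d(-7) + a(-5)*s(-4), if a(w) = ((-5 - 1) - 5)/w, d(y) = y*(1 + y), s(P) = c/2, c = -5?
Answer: 73/2 ≈ 36.500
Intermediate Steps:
s(P) = -5/2
a(w) = -11/w (a(w) = (-6 - 5)/w = -11/w)
d(-7) + a(-5)*s(-4) = -7*(1 - 7) - 11/(-5)*(-5/2) = -7*(-6) - 11*(-⅕)*(-5/2) = 42 + (11/5)*(-5/2) = 42 - 11/2 = 73/2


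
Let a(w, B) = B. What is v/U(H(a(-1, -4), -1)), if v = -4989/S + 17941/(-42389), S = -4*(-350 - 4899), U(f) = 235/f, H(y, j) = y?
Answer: 588167957/52287467335 ≈ 0.011249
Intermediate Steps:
S = 20996 (S = -4*(-5249) = 20996)
v = -588167957/889999444 (v = -4989/20996 + 17941/(-42389) = -4989*1/20996 + 17941*(-1/42389) = -4989/20996 - 17941/42389 = -588167957/889999444 ≈ -0.66086)
v/U(H(a(-1, -4), -1)) = -588167957/(889999444*(235/(-4))) = -588167957/(889999444*(235*(-¼))) = -588167957/(889999444*(-235/4)) = -588167957/889999444*(-4/235) = 588167957/52287467335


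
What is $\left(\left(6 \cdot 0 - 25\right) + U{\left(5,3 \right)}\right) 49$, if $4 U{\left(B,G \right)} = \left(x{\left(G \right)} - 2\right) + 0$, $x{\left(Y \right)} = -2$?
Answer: $-1274$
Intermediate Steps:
$U{\left(B,G \right)} = -1$ ($U{\left(B,G \right)} = \frac{\left(-2 - 2\right) + 0}{4} = \frac{-4 + 0}{4} = \frac{1}{4} \left(-4\right) = -1$)
$\left(\left(6 \cdot 0 - 25\right) + U{\left(5,3 \right)}\right) 49 = \left(\left(6 \cdot 0 - 25\right) - 1\right) 49 = \left(\left(0 - 25\right) - 1\right) 49 = \left(-25 - 1\right) 49 = \left(-26\right) 49 = -1274$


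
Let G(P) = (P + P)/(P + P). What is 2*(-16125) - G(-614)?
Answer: -32251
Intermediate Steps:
G(P) = 1 (G(P) = (2*P)/((2*P)) = (2*P)*(1/(2*P)) = 1)
2*(-16125) - G(-614) = 2*(-16125) - 1*1 = -32250 - 1 = -32251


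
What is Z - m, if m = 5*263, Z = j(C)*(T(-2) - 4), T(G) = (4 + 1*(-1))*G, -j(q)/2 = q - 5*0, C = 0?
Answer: -1315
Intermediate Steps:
j(q) = -2*q (j(q) = -2*(q - 5*0) = -2*(q + 0) = -2*q)
T(G) = 3*G (T(G) = (4 - 1)*G = 3*G)
Z = 0 (Z = (-2*0)*(3*(-2) - 4) = 0*(-6 - 4) = 0*(-10) = 0)
m = 1315
Z - m = 0 - 1*1315 = 0 - 1315 = -1315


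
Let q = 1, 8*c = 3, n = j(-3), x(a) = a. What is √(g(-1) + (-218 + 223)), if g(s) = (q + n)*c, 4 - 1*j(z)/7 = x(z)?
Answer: √95/2 ≈ 4.8734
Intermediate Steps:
j(z) = 28 - 7*z
n = 49 (n = 28 - 7*(-3) = 28 + 21 = 49)
c = 3/8 (c = (⅛)*3 = 3/8 ≈ 0.37500)
g(s) = 75/4 (g(s) = (1 + 49)*(3/8) = 50*(3/8) = 75/4)
√(g(-1) + (-218 + 223)) = √(75/4 + (-218 + 223)) = √(75/4 + 5) = √(95/4) = √95/2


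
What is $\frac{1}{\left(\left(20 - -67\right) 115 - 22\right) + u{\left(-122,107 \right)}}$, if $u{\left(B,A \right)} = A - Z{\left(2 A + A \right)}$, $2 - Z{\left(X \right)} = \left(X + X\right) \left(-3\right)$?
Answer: $\frac{1}{8162} \approx 0.00012252$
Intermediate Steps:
$Z{\left(X \right)} = 2 + 6 X$ ($Z{\left(X \right)} = 2 - \left(X + X\right) \left(-3\right) = 2 - 2 X \left(-3\right) = 2 - - 6 X = 2 + 6 X$)
$u{\left(B,A \right)} = -2 - 17 A$ ($u{\left(B,A \right)} = A - \left(2 + 6 \left(2 A + A\right)\right) = A - \left(2 + 6 \cdot 3 A\right) = A - \left(2 + 18 A\right) = -2 - 17 A$)
$\frac{1}{\left(\left(20 - -67\right) 115 - 22\right) + u{\left(-122,107 \right)}} = \frac{1}{\left(\left(20 - -67\right) 115 - 22\right) - 1821} = \frac{1}{\left(\left(20 + 67\right) 115 - 22\right) - 1821} = \frac{1}{\left(87 \cdot 115 - 22\right) - 1821} = \frac{1}{\left(10005 - 22\right) - 1821} = \frac{1}{9983 - 1821} = \frac{1}{8162}$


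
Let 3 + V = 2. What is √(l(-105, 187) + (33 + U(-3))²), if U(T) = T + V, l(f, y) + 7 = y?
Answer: √1021 ≈ 31.953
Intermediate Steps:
V = -1 (V = -3 + 2 = -1)
l(f, y) = -7 + y
U(T) = -1 + T (U(T) = T - 1 = -1 + T)
√(l(-105, 187) + (33 + U(-3))²) = √((-7 + 187) + (33 + (-1 - 3))²) = √(180 + (33 - 4)²) = √(180 + 29²) = √(180 + 841) = √1021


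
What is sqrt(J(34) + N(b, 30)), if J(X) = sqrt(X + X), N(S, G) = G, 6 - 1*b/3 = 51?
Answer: sqrt(30 + 2*sqrt(17)) ≈ 6.1843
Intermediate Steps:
b = -135 (b = 18 - 3*51 = 18 - 153 = -135)
J(X) = sqrt(2)*sqrt(X) (J(X) = sqrt(2*X) = sqrt(2)*sqrt(X))
sqrt(J(34) + N(b, 30)) = sqrt(sqrt(2)*sqrt(34) + 30) = sqrt(2*sqrt(17) + 30) = sqrt(30 + 2*sqrt(17))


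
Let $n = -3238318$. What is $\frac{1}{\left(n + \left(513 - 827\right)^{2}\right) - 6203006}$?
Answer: $- \frac{1}{9342728} \approx -1.0704 \cdot 10^{-7}$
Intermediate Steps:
$\frac{1}{\left(n + \left(513 - 827\right)^{2}\right) - 6203006} = \frac{1}{\left(-3238318 + \left(513 - 827\right)^{2}\right) - 6203006} = \frac{1}{\left(-3238318 + \left(-314\right)^{2}\right) - 6203006} = \frac{1}{\left(-3238318 + 98596\right) - 6203006} = \frac{1}{-3139722 - 6203006} = \frac{1}{-9342728} = - \frac{1}{9342728}$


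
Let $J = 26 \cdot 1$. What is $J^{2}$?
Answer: $676$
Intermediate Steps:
$J = 26$
$J^{2} = 26^{2} = 676$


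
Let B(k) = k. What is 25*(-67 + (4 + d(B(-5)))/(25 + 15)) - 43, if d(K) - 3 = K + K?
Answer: -13759/8 ≈ -1719.9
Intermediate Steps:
d(K) = 3 + 2*K (d(K) = 3 + (K + K) = 3 + 2*K)
25*(-67 + (4 + d(B(-5)))/(25 + 15)) - 43 = 25*(-67 + (4 + (3 + 2*(-5)))/(25 + 15)) - 43 = 25*(-67 + (4 + (3 - 10))/40) - 43 = 25*(-67 + (4 - 7)*(1/40)) - 43 = 25*(-67 - 3*1/40) - 43 = 25*(-67 - 3/40) - 43 = 25*(-2683/40) - 43 = -13415/8 - 43 = -13759/8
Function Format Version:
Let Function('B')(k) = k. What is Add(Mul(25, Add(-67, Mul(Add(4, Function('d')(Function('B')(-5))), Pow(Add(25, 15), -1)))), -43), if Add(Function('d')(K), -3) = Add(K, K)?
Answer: Rational(-13759, 8) ≈ -1719.9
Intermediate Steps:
Function('d')(K) = Add(3, Mul(2, K)) (Function('d')(K) = Add(3, Add(K, K)) = Add(3, Mul(2, K)))
Add(Mul(25, Add(-67, Mul(Add(4, Function('d')(Function('B')(-5))), Pow(Add(25, 15), -1)))), -43) = Add(Mul(25, Add(-67, Mul(Add(4, Add(3, Mul(2, -5))), Pow(Add(25, 15), -1)))), -43) = Add(Mul(25, Add(-67, Mul(Add(4, Add(3, -10)), Pow(40, -1)))), -43) = Add(Mul(25, Add(-67, Mul(Add(4, -7), Rational(1, 40)))), -43) = Add(Mul(25, Add(-67, Mul(-3, Rational(1, 40)))), -43) = Add(Mul(25, Add(-67, Rational(-3, 40))), -43) = Add(Mul(25, Rational(-2683, 40)), -43) = Add(Rational(-13415, 8), -43) = Rational(-13759, 8)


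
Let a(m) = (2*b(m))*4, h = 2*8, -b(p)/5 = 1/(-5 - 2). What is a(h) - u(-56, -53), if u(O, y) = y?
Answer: 411/7 ≈ 58.714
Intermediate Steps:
b(p) = 5/7 (b(p) = -5/(-5 - 2) = -5/(-7) = -5*(-1/7) = 5/7)
h = 16
a(m) = 40/7 (a(m) = (2*(5/7))*4 = (10/7)*4 = 40/7)
a(h) - u(-56, -53) = 40/7 - 1*(-53) = 40/7 + 53 = 411/7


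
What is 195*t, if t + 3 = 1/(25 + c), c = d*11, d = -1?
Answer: -7995/14 ≈ -571.07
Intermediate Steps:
c = -11 (c = -1*11 = -11)
t = -41/14 (t = -3 + 1/(25 - 11) = -3 + 1/14 = -41/14 ≈ -2.9286)
195*t = 195*(-41/14) = -7995/14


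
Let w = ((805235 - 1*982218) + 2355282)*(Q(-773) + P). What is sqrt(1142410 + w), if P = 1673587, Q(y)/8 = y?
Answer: sqrt(3632103429907) ≈ 1.9058e+6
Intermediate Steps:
Q(y) = 8*y
w = 3632102287497 (w = ((805235 - 1*982218) + 2355282)*(8*(-773) + 1673587) = ((805235 - 982218) + 2355282)*(-6184 + 1673587) = (-176983 + 2355282)*1667403 = 2178299*1667403 = 3632102287497)
sqrt(1142410 + w) = sqrt(1142410 + 3632102287497) = sqrt(3632103429907)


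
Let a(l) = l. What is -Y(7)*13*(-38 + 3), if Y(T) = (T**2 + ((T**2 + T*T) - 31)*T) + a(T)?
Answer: 238875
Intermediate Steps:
Y(T) = T + T**2 + T*(-31 + 2*T**2) (Y(T) = (T**2 + ((T**2 + T*T) - 31)*T) + T = (T**2 + ((T**2 + T**2) - 31)*T) + T = (T**2 + (2*T**2 - 31)*T) + T = (T**2 + (-31 + 2*T**2)*T) + T = (T**2 + T*(-31 + 2*T**2)) + T = T + T**2 + T*(-31 + 2*T**2))
-Y(7)*13*(-38 + 3) = -7*(-30 + 7 + 2*7**2)*13*(-38 + 3) = -7*(-30 + 7 + 2*49)*13*(-35) = -7*(-30 + 7 + 98)*(-455) = -7*75*(-455) = -525*(-455) = -1*(-238875) = 238875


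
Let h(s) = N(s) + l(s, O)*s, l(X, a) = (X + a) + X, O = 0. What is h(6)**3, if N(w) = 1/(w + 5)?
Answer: 498677257/1331 ≈ 3.7466e+5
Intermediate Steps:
N(w) = 1/(5 + w)
l(X, a) = a + 2*X
h(s) = 1/(5 + s) + 2*s**2 (h(s) = 1/(5 + s) + (0 + 2*s)*s = 1/(5 + s) + (2*s)*s = 1/(5 + s) + 2*s**2)
h(6)**3 = ((1 + 2*6**2*(5 + 6))/(5 + 6))**3 = ((1 + 2*36*11)/11)**3 = ((1 + 792)/11)**3 = ((1/11)*793)**3 = (793/11)**3 = 498677257/1331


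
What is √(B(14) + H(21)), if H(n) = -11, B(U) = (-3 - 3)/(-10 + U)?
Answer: 5*I*√2/2 ≈ 3.5355*I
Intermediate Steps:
B(U) = -6/(-10 + U)
√(B(14) + H(21)) = √(-6/(-10 + 14) - 11) = √(-6/4 - 11) = √(-6*¼ - 11) = √(-3/2 - 11) = √(-25/2) = 5*I*√2/2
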